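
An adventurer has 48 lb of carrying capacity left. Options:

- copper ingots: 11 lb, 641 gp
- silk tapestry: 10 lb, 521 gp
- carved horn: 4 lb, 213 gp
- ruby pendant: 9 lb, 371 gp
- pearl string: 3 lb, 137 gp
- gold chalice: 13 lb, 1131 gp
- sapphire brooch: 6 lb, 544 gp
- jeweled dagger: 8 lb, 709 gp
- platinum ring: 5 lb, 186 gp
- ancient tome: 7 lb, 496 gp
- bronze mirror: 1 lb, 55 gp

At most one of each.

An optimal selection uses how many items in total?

6

Optimal total is 3658.
For example copper ingots + pearl string + gold chalice + sapphire brooch + jeweled dagger + ancient tome achieves it, using 48 lb.
Every optimal selection uses 6 items.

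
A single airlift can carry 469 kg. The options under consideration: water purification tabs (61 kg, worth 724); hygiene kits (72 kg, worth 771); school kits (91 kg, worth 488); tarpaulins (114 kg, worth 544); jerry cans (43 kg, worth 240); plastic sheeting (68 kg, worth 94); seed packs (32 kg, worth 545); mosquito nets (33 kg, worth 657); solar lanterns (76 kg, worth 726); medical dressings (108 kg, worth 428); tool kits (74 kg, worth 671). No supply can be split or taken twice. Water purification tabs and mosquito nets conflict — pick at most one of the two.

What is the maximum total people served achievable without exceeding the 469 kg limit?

4165

Ranking by ratio (people served/kg): mosquito nets 19.91, seed packs 17.03, water purification tabs 11.87.
Water purification tabs + hygiene kits + school kits + jerry cans + seed packs + solar lanterns + tool kits uses 449 of the 469 kg and totals 4165.
The spare 20 kg is too small for any remaining supply, and no feasible exchange beats 4165.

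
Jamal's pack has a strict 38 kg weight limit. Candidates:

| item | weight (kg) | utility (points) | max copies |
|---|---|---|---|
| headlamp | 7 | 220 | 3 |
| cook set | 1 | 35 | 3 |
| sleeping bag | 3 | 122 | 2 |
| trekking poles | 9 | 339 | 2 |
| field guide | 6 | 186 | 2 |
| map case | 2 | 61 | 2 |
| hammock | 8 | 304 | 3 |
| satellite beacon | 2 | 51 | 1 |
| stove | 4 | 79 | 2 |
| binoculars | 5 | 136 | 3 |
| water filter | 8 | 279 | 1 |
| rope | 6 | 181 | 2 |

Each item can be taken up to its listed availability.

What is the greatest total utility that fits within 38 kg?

Taking the top-ratio items first gives 3×cook set + 2×sleeping bag + 2×map case + 3×hammock for 1383 (37 kg).
The 8 kg tied up in cook set and sleeping bag and 2×map case is better spent on trekking poles — total rises to 1443 (38 kg).

1443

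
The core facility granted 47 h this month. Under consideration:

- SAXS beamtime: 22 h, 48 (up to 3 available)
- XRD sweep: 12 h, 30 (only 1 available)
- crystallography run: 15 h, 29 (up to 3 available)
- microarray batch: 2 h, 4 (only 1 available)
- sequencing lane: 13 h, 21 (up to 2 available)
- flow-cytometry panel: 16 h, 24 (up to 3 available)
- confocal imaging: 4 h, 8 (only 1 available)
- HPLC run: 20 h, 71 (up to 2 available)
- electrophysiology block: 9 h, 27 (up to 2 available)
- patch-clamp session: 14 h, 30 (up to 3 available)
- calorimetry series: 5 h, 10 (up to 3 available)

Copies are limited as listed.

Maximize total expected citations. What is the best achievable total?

156

By expected citations per h: HPLC run 3.55, electrophysiology block 3.00, XRD sweep 2.50 lead.
A density-first pass picks microarray batch + confocal imaging + 2×HPLC run — 154 at 46 h.
Dropping confocal imaging frees 4 h; slotting in calorimetry series (5 h) lifts the total to 156 at 47 h.
No other feasible combination exceeds 156.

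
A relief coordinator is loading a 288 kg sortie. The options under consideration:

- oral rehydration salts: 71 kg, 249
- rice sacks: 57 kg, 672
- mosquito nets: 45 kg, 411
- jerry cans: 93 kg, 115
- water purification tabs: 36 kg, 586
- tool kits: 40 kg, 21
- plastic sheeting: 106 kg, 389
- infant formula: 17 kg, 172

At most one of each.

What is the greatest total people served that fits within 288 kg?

2230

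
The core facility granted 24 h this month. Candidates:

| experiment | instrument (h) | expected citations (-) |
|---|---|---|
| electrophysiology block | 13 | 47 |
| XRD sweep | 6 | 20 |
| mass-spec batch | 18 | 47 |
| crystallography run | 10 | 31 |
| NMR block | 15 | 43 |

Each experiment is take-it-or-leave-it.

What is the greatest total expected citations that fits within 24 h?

Taking the top-ratio experiments first gives electrophysiology block + XRD sweep for 67 (19 h).
The 6 h tied up in XRD sweep is better spent on crystallography run — total rises to 78 (23 h).
Runner-up electrophysiology block + XRD sweep tops out at 67.

78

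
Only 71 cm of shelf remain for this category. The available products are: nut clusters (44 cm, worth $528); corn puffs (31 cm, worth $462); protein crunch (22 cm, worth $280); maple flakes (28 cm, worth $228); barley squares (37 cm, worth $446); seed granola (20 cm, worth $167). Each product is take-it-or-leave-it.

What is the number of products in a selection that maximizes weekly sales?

2

Best achievable weekly sales is 908.
corn puffs + barley squares hits 908 at 68 cm.
All optima have 2 products.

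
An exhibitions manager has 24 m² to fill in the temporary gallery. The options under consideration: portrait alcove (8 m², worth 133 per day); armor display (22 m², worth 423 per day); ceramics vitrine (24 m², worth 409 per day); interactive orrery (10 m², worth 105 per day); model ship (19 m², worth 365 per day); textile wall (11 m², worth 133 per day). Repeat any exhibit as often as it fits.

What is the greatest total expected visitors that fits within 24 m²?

Taking armor display: 22 m² used, 423 in expected visitors.
That's the maximum — no swap from here does better than 423.

423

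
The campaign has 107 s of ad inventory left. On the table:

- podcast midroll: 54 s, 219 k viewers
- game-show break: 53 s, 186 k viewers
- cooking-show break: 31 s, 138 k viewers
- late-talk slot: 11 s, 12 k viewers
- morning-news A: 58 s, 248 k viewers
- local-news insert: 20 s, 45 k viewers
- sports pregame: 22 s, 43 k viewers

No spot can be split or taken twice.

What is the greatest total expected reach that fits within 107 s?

405

Greedy by ratio would take cooking-show break + late-talk slot + morning-news A: 100 s used, total 398.
A better packing is podcast midroll + game-show break: 107 s, total 405.
No other feasible combination exceeds 405.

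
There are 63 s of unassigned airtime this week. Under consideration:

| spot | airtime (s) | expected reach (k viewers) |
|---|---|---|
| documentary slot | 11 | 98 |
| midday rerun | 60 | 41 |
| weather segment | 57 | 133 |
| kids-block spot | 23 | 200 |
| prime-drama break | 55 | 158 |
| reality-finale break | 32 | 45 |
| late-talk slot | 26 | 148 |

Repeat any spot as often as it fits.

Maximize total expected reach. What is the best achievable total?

498

By expected reach per s: documentary slot 8.91, kids-block spot 8.70, late-talk slot 5.69 lead.
Taking the top-ratio spots first gives 5×documentary slot for 490 (55 s).
Dropping 4×documentary slot frees 44 s; slotting in 2×kids-block spot (46 s) lifts the total to 498 at 57 s.
Nothing else within 63 s beats 498.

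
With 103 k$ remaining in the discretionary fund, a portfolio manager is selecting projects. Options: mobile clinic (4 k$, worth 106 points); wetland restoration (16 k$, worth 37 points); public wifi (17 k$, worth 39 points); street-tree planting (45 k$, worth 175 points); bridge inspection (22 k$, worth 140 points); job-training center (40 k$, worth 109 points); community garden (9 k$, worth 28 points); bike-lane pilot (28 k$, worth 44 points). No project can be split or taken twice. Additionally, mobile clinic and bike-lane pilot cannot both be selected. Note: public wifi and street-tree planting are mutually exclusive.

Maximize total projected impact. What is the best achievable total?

486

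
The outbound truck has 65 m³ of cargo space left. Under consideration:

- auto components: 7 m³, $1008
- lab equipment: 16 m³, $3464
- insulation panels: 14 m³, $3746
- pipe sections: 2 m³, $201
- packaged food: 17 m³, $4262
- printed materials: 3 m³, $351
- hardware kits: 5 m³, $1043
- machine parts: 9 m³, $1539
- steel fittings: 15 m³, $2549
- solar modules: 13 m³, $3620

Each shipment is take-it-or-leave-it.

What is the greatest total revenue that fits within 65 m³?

16135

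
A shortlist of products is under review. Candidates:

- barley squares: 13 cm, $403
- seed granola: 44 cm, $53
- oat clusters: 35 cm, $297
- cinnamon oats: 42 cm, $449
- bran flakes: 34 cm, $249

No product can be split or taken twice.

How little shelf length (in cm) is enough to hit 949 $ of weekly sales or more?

82

Need the lightest bundle worth ≥ 949.
barley squares + oat clusters + bran flakes reaches 949 using 82 cm.
Any bundle with less than 82 cm falls short of 949.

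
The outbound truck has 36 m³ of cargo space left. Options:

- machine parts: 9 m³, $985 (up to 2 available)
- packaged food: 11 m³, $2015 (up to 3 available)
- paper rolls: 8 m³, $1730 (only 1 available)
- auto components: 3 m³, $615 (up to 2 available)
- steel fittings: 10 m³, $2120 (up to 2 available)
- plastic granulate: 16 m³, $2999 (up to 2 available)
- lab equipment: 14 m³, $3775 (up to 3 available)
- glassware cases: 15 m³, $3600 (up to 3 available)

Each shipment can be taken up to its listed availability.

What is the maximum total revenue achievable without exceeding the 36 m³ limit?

The ratio ordering already packs tightly: paper rolls + 2×lab equipment, 36 m³, 9280.
Nothing else within 36 m³ beats 9280.

9280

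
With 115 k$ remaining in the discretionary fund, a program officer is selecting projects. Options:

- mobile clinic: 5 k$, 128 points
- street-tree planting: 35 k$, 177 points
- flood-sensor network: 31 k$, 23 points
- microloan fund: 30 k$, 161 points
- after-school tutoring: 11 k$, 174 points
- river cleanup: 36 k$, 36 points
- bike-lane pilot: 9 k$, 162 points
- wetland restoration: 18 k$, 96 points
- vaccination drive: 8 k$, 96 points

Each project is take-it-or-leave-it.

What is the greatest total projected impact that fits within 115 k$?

A density-first pass picks mobile clinic + flood-sensor network + microloan fund + after-school tutoring + bike-lane pilot + wetland restoration + vaccination drive — 840 at 112 k$.
Replace flood-sensor network and vaccination drive with street-tree planting: the trade gains 58 net, giving 898 at 108 k$.
An exhaustive check of the 512 subsets confirms 898.

898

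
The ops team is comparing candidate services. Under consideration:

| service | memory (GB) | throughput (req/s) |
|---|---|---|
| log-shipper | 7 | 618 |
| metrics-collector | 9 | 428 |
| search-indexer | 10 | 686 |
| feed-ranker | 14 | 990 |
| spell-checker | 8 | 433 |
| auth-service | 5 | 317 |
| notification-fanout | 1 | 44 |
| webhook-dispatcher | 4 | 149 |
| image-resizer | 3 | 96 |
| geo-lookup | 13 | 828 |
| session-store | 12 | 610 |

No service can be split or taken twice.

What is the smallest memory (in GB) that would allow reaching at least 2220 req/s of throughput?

31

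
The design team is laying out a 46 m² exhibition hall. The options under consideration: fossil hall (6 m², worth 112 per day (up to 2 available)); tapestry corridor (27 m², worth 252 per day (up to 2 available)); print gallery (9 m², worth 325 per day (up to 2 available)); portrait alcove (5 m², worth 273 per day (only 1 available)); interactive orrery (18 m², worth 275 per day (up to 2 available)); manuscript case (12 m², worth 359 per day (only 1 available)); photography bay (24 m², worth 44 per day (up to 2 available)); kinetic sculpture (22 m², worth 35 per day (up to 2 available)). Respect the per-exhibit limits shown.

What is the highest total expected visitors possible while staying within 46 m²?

1394

By expected visitors per m²: portrait alcove 54.60, print gallery 36.11, manuscript case 29.92 lead.
Best packing: fossil hall + 2×print gallery + portrait alcove + manuscript case — 41 m², 1394 total.
The spare 5 m² is too small for any remaining exhibit, and no exchange beats 1394.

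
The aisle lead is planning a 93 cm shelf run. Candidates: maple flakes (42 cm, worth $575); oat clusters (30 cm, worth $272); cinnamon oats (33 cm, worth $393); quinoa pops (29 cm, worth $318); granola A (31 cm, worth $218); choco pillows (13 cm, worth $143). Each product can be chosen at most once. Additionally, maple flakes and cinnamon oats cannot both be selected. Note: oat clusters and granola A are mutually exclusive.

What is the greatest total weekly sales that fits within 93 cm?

By weekly sales per cm: maple flakes 13.69, cinnamon oats 11.91, choco pillows 11.00, quinoa pops 10.97 lead.
Maple flakes + quinoa pops + choco pillows uses 84 of the 93 cm and totals 1036.
The spare 9 cm is too small for any remaining product, and no feasible exchange beats 1036.

1036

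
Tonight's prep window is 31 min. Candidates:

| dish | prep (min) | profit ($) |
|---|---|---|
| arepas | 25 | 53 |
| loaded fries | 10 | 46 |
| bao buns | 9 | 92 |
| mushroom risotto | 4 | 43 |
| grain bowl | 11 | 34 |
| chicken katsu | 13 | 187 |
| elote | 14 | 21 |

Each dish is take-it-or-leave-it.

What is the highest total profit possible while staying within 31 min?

322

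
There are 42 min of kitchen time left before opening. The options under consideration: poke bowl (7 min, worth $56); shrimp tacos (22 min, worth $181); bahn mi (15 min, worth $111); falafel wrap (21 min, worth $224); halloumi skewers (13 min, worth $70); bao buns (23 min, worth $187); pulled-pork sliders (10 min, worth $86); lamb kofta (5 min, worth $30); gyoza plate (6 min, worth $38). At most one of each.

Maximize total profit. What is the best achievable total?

378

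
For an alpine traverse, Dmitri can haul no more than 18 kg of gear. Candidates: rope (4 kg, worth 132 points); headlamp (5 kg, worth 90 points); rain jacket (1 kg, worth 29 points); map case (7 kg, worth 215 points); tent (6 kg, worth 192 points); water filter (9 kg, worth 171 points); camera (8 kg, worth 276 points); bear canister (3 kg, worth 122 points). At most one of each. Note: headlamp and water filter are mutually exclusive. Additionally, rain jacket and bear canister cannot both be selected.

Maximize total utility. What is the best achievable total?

613

Best packing: map case + camera + bear canister — 18 kg, 613 total.
Next best is rope + tent + camera at 600 (18 kg) — short by 13.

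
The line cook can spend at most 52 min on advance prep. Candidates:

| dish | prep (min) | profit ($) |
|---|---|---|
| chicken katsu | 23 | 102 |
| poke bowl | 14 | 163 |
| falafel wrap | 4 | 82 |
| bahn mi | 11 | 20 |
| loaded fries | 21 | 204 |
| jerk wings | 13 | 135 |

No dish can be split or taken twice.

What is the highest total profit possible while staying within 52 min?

Poke bowl + falafel wrap + loaded fries + jerk wings uses 52 of the 52 min and totals 584.
Runner-up poke bowl + loaded fries + jerk wings tops out at 502.

584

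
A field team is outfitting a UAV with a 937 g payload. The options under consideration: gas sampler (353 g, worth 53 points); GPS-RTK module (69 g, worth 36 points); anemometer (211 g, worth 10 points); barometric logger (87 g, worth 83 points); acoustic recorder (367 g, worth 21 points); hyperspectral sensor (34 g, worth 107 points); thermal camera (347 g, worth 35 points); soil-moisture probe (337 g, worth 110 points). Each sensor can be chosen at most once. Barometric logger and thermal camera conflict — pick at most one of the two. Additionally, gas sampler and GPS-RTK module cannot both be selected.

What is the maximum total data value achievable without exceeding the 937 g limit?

357

By data value per g: hyperspectral sensor 3.15, barometric logger 0.95, GPS-RTK module 0.52, soil-moisture probe 0.33 lead.
Best packing: GPS-RTK module + barometric logger + acoustic recorder + hyperspectral sensor + soil-moisture probe — 894 g, 357 total.
Runner-up gas sampler + barometric logger + hyperspectral sensor + soil-moisture probe tops out at 353.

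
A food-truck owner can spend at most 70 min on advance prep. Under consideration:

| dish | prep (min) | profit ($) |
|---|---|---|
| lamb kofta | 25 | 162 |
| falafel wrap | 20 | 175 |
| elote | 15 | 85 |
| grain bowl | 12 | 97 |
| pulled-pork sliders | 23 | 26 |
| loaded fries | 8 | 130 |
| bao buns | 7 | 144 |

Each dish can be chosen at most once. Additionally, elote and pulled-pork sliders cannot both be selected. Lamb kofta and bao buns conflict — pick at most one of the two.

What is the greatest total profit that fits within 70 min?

Taking falafel wrap + elote + grain bowl + loaded fries + bao buns: 62 min used, 631 in profit.

631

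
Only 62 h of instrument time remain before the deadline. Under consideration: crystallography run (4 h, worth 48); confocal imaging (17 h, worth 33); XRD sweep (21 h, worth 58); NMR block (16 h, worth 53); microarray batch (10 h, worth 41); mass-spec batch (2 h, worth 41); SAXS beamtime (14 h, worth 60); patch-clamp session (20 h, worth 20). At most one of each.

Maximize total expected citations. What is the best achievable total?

260

The ratio heuristic lands on crystallography run + NMR block + microarray batch + mass-spec batch + SAXS beamtime (243) but leaves 16 h idle.
The 10 h tied up in microarray batch is better spent on XRD sweep — total rises to 260 (57 h).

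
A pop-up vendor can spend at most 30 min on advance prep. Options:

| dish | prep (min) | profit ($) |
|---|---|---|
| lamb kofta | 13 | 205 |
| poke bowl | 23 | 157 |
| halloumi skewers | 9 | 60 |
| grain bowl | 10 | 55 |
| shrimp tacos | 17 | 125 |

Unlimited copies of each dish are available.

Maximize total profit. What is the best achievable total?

410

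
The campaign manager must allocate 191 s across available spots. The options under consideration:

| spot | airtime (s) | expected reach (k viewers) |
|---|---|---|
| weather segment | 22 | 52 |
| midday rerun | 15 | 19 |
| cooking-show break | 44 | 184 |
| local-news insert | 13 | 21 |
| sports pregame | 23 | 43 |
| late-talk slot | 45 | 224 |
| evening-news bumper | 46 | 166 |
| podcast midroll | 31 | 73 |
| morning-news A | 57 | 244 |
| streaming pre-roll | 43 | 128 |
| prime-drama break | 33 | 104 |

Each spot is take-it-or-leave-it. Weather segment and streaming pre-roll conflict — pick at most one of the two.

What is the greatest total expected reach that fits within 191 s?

Ranking by ratio (expected reach/s): late-talk slot 4.98, morning-news A 4.28, cooking-show break 4.18.
Filling by ratio: cooking-show break + late-talk slot + morning-news A + prime-drama break for 756, with 12 s left unused.
Replace prime-drama break with streaming pre-roll: the trade gains 24 net, giving 780 at 189 s.

780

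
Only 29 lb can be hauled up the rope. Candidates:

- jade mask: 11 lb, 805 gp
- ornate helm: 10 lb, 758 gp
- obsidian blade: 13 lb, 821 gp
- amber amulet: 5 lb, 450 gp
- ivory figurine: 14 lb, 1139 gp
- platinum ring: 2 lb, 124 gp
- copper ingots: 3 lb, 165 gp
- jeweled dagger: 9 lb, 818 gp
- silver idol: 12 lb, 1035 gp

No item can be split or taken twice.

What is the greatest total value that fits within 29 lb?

The ratio heuristic lands on amber amulet + platinum ring + jeweled dagger + silver idol (2427) but leaves 1 lb idle.
Replace platinum ring with copper ingots: the trade gains 41 net, giving 2468 at 29 lb.

2468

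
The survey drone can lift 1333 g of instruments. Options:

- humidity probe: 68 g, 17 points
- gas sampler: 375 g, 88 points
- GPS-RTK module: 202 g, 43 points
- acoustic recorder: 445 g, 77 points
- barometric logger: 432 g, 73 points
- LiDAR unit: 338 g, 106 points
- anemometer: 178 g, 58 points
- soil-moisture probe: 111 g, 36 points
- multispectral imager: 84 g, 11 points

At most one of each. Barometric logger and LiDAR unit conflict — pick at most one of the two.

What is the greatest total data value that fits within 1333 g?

Ranking by ratio (data value/g): anemometer 0.33, soil-moisture probe 0.32, LiDAR unit 0.31, humidity probe 0.25.
Humidity probe + gas sampler + GPS-RTK module + LiDAR unit + anemometer + soil-moisture probe uses 1272 of the 1333 g and totals 348.
Every other selection either busts 1333 g or breaks a pairing rule or fails to beat 348.

348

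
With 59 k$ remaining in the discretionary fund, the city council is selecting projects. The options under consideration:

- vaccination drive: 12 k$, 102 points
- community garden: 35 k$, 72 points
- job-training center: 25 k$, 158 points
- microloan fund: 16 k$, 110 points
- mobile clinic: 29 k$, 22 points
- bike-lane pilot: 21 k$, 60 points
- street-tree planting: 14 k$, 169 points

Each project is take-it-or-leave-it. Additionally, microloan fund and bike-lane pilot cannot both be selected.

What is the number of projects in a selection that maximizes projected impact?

Optimal total is 437.
For example job-training center + microloan fund + street-tree planting achieves it, using 55 k$.
Any selection reaching 437 contains exactly 3 projects.

3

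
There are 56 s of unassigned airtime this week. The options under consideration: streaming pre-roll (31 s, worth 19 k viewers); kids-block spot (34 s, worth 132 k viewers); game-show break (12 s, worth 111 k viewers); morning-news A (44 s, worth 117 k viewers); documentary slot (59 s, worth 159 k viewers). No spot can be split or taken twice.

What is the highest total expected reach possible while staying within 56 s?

243

Ranking by ratio (expected reach/s): game-show break 9.25, kids-block spot 3.88, documentary slot 2.69.
Best packing: kids-block spot + game-show break — 46 s, 243 total.
Runner-up game-show break + morning-news A tops out at 228.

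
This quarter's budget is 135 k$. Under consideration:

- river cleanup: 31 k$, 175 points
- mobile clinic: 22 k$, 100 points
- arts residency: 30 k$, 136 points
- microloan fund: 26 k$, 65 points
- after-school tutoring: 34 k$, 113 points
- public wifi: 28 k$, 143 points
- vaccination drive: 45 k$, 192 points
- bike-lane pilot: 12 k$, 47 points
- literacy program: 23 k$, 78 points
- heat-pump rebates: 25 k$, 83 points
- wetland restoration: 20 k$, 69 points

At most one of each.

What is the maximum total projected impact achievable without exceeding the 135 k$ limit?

646

Ranking by ratio (projected impact/k$): river cleanup 5.65, public wifi 5.11, mobile clinic 4.55, arts residency 4.53.
A density-first pass picks river cleanup + mobile clinic + arts residency + public wifi + bike-lane pilot — 601 at 123 k$.
The 34 k$ tied up in mobile clinic and bike-lane pilot is better spent on vaccination drive — total rises to 646 (134 k$).
No other feasible combination exceeds 646.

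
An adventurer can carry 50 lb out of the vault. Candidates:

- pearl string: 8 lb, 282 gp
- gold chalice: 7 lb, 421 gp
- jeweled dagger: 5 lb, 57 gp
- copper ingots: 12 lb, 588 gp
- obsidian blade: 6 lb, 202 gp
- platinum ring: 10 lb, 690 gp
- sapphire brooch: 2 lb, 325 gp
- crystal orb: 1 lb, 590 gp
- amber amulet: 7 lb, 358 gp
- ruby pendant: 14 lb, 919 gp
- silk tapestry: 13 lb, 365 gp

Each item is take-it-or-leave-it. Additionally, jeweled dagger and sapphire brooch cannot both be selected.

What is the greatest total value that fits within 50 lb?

3585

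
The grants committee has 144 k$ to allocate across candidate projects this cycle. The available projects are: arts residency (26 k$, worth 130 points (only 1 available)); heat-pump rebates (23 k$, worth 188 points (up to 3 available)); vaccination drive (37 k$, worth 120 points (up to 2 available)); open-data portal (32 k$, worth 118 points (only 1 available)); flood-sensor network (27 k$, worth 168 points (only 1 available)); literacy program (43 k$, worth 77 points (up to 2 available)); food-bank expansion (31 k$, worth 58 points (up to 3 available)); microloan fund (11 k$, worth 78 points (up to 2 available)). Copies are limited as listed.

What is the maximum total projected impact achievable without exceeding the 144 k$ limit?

By projected impact per k$: heat-pump rebates 8.17, microloan fund 7.09, flood-sensor network 6.22 lead.
Best packing: arts residency + 3×heat-pump rebates + flood-sensor network + 2×microloan fund — 144 k$, 1018 total.

1018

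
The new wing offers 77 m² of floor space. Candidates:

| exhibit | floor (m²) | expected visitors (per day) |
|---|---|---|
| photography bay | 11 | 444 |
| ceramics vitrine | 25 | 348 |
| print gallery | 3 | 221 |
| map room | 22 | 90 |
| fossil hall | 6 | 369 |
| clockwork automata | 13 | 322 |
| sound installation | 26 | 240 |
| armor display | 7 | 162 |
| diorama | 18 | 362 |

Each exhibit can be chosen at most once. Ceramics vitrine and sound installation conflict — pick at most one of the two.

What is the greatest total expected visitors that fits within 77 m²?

Density check — print gallery 73.67, fossil hall 61.50, photography bay 40.36, clockwork automata 24.77 are the best per m².
The ratio heuristic lands on photography bay + print gallery + fossil hall + clockwork automata + armor display + diorama (1880) but leaves 19 m² idle.
The 7 m² tied up in armor display is better spent on ceramics vitrine — total rises to 2066 (76 m²).
An exhaustive check of the 512 subsets confirms 2066.

2066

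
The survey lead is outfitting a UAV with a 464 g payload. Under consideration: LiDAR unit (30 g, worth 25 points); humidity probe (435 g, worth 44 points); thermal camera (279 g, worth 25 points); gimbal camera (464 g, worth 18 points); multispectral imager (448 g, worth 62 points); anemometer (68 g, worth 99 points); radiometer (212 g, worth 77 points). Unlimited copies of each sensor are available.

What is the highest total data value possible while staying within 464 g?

LiDAR unit + 6×anemometer uses 438 of the 464 g and totals 619.
That's the maximum — no swap from here does better than 619.

619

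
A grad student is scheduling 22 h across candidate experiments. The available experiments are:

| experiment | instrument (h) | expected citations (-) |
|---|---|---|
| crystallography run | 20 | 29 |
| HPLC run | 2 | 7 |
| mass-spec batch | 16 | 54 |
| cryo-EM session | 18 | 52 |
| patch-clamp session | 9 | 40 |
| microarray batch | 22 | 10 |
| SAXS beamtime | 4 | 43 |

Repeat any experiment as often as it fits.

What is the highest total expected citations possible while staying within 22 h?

222

By expected citations per h: SAXS beamtime 10.75, patch-clamp session 4.44, HPLC run 3.50 lead.
Taking HPLC run + 5×SAXS beamtime: 22 h used, 222 in expected citations.
Every other selection either busts 22 h or fails to beat 222.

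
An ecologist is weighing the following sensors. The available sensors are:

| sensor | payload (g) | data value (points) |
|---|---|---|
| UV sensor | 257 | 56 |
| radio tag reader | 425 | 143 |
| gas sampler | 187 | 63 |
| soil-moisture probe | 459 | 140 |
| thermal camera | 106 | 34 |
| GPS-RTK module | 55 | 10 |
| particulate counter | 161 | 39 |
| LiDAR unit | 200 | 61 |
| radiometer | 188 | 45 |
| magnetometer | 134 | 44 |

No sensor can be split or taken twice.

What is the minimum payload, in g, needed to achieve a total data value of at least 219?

Minimise g subject to total data value ≥ 219.
Taking radio tag reader + thermal camera + magnetometer gives 221 (≥ 219) for 665 g.
Below 665 g the best achievable stays under 219.

665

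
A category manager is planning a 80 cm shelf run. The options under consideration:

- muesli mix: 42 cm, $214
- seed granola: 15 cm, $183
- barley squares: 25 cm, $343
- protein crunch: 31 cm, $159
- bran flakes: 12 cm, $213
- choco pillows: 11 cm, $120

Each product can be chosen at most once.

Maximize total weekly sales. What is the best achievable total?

By weekly sales per cm: bran flakes 17.75, barley squares 13.72, seed granola 12.20, choco pillows 10.91 lead.
The ratio ordering already packs tightly: seed granola + barley squares + bran flakes + choco pillows, 63 cm, 859.

859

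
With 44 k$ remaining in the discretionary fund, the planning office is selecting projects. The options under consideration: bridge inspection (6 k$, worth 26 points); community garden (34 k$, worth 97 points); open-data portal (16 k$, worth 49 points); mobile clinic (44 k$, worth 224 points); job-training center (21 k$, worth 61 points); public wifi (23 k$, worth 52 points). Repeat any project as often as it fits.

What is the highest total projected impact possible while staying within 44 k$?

224

By projected impact per k$: mobile clinic 5.09, bridge inspection 4.33, open-data portal 3.06, job-training center 2.90 lead.
Taking mobile clinic: 44 k$ used, 224 in projected impact.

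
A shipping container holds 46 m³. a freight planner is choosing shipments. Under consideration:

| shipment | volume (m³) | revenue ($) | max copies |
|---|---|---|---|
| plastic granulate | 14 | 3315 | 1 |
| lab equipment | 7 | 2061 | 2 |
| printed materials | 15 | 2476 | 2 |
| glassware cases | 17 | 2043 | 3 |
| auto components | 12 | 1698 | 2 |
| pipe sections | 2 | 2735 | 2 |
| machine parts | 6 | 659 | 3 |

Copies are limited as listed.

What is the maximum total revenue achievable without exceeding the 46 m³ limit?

Taking plastic granulate + 2×lab equipment + auto components + 2×pipe sections: 44 m³ used, 14605 in revenue.
That's the maximum — no swap from here does better than 14605.

14605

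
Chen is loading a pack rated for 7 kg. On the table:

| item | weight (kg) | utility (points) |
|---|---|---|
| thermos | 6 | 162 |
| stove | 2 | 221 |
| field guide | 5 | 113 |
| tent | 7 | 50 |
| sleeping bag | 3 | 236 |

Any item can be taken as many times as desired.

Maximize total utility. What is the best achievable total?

678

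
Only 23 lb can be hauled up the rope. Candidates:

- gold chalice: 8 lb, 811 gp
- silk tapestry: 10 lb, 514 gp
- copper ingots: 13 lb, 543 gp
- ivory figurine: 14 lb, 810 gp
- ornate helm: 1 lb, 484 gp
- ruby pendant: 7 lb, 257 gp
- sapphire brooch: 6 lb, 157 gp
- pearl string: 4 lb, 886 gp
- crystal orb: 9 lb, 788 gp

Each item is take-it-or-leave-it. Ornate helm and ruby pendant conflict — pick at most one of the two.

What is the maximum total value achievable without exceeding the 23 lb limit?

Taking gold chalice + ornate helm + pearl string + crystal orb: 22 lb used, 2969 in value.
The closest alternative, gold chalice + silk tapestry + ornate helm + pearl string, reaches only 2695.

2969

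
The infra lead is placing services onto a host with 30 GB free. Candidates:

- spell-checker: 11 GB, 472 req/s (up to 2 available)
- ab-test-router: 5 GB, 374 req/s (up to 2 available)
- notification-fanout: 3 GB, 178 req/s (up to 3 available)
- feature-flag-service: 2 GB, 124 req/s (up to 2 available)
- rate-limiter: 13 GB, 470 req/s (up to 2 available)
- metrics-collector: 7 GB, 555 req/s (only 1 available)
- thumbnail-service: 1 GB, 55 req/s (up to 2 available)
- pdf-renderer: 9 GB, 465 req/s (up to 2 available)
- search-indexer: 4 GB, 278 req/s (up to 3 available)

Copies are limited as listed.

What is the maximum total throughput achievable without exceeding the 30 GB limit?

2192

Best packing: 2×ab-test-router + metrics-collector + thumbnail-service + 3×search-indexer — 30 GB, 2192 total.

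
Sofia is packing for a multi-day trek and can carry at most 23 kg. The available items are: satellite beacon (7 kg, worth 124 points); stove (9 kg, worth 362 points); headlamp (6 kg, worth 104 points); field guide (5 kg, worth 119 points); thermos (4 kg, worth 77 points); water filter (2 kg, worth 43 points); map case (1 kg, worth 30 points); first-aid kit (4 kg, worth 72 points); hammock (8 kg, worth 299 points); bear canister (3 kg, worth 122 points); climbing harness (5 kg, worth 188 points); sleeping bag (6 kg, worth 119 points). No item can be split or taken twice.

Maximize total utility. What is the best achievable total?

Taking the top-ratio items first gives stove + field guide + map case + bear canister + climbing harness for 821 (23 kg).
Replace field guide and bear canister with hammock: the trade gains 58 net, giving 879 at 23 kg.
Next best is stove + water filter + map case + hammock + bear canister at 856 (23 kg) — short by 23.

879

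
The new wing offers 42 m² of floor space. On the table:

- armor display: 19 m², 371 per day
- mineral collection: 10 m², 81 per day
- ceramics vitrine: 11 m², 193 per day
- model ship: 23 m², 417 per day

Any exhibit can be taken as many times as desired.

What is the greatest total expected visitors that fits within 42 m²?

Taking the top-ratio exhibits first gives 2×armor display for 742 (38 m²).
The 19 m² tied up in armor display is better spent on model ship — total rises to 788 (42 m²).
Every other selection either busts 42 m² or fails to beat 788.

788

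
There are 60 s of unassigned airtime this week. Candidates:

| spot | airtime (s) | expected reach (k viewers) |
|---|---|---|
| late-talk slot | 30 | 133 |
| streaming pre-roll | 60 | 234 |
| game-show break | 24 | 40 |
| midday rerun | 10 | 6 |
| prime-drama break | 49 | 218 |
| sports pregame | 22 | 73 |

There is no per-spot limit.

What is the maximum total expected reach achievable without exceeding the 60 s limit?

266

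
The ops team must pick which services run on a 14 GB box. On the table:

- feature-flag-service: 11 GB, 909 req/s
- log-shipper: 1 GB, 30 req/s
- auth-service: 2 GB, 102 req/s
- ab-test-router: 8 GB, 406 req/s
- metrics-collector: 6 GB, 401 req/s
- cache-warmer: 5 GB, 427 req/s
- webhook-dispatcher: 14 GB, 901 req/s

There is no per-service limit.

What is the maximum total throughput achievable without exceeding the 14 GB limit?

1058

The ratio ordering already packs tightly: 2×auth-service + 2×cache-warmer, 14 GB, 1058.
Every other selection either busts 14 GB or fails to beat 1058.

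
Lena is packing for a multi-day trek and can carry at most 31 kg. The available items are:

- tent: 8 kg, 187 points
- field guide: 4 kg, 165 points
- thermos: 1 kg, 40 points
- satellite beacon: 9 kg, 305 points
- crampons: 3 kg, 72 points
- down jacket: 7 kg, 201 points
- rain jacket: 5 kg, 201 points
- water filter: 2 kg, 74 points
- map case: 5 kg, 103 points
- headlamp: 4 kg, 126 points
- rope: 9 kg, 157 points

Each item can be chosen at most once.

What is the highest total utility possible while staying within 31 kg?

A density-first pass picks field guide + thermos + satellite beacon + crampons + rain jacket + water filter + headlamp — 983 at 28 kg.
The 4 kg tied up in thermos and crampons is better spent on down jacket — total rises to 1072 (31 kg).

1072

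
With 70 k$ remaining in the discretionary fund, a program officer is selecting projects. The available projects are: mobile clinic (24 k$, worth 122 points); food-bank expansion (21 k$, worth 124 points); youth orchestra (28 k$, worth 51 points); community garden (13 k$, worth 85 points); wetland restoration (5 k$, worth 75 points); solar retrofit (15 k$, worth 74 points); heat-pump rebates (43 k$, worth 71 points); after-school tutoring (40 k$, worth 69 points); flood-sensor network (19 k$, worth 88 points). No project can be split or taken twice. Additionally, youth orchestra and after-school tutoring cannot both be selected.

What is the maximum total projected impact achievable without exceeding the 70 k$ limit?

409

A density-first pass picks mobile clinic + food-bank expansion + community garden + wetland restoration — 406 at 63 k$.
Replace community garden with flood-sensor network: the trade gains 3 net, giving 409 at 69 k$.
Next best is mobile clinic + food-bank expansion + community garden + wetland restoration at 406 (63 k$) — short by 3.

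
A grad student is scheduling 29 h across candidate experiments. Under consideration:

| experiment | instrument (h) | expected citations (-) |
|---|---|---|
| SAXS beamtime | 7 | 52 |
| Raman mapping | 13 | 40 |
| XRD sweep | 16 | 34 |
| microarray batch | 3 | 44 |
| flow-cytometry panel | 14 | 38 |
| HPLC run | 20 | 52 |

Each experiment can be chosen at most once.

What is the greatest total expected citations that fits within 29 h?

136

Taking SAXS beamtime + Raman mapping + microarray batch: 23 h used, 136 in expected citations.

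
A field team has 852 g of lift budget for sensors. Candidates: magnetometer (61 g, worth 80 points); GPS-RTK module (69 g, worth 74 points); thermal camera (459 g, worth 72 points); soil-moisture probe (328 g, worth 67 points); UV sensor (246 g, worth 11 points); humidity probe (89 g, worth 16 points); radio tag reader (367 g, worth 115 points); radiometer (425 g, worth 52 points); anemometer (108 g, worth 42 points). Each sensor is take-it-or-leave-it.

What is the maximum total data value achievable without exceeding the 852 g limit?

336

Ranking by ratio (data value/g): magnetometer 1.31, GPS-RTK module 1.07, anemometer 0.39.
A density-first pass picks magnetometer + GPS-RTK module + humidity probe + radio tag reader + anemometer — 327 at 694 g.
Dropping humidity probe and anemometer frees 197 g; slotting in soil-moisture probe (328 g) lifts the total to 336 at 825 g.
Runner-up magnetometer + GPS-RTK module + humidity probe + radio tag reader + anemometer tops out at 327.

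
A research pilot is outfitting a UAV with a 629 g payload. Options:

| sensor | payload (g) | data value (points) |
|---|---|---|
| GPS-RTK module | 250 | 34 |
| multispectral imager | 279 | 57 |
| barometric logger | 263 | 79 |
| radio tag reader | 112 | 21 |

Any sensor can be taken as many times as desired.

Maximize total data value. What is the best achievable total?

158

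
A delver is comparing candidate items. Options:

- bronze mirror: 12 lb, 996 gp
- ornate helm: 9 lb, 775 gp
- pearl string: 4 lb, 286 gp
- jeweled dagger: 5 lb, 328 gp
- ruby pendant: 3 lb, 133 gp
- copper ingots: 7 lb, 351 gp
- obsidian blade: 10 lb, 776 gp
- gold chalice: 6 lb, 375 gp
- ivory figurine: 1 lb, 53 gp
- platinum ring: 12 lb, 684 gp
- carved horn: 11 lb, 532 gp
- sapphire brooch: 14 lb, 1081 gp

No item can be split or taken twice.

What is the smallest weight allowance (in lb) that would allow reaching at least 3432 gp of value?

44

Minimise lb subject to total value ≥ 3432.
bronze mirror + ornate helm + pearl string + jeweled dagger + sapphire brooch reaches 3466 using 44 lb.
No combination under 44 lb hits 3432.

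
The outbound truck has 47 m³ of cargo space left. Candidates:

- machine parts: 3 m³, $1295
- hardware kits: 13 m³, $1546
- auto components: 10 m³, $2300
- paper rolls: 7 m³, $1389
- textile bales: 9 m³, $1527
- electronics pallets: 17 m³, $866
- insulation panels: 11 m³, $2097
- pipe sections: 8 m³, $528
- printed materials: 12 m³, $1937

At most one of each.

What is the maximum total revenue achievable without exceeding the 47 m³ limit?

The ratio heuristic lands on machine parts + auto components + paper rolls + textile bales + insulation panels (8608) but leaves 7 m³ idle.
Dropping paper rolls frees 7 m³; slotting in printed materials (12 m³) lifts the total to 9156 at 45 m³.

9156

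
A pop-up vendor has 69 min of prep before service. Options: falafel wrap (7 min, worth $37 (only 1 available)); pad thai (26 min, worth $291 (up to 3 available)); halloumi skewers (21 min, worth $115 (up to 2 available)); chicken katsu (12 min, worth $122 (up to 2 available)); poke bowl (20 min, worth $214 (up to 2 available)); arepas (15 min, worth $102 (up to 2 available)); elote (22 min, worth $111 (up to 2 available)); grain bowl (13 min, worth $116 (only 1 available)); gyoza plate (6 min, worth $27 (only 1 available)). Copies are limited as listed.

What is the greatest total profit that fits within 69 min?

719

Taking the top-ratio dishes first gives 2×pad thai + chicken katsu for 704 (64 min).
Dropping pad thai and chicken katsu frees 38 min; slotting in 2×poke bowl (40 min) lifts the total to 719 at 66 min.
Nothing else within 69 min beats 719.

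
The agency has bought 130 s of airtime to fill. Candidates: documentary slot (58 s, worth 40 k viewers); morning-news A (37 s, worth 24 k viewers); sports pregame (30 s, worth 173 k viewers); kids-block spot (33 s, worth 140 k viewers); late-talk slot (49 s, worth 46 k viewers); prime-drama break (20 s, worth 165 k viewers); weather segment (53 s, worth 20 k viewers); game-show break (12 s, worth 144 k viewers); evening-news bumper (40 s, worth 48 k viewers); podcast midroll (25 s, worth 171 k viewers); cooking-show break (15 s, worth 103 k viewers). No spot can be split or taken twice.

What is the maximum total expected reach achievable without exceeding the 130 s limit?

793

Filling by ratio: sports pregame + prime-drama break + game-show break + podcast midroll + cooking-show break for 756, with 28 s left unused.
Replace cooking-show break with kids-block spot: the trade gains 37 net, giving 793 at 120 s.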